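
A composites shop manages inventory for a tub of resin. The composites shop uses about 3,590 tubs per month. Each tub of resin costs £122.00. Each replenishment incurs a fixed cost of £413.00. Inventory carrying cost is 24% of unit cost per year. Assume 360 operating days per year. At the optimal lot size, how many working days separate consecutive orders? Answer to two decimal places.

T ≈ 9.21 days

Annual demand D = 3,590 × 12 = 43,080.
Holding cost H = 0.24 × £122.00 = £29.2800 per unit per year.
EOQ = √(2DS/H) = √(2 × 43,080 × 413 / 29.28) ≈ 1102.41.
Cycle time = Q*/D × 360 = 1102.41 / 43,080 × 360 ≈ 9.212 days.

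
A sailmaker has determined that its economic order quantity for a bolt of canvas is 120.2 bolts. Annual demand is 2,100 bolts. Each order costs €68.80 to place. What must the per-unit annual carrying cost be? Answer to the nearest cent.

H ≈ €20.00

The basic EOQ model gives Q* = √(2DS/H); rearrange for the unknown.
From Q* = √(2DS/H): H = 2DS / Q*² = 2 × 2,100 × 68.8 / 120.2² = 19.9999.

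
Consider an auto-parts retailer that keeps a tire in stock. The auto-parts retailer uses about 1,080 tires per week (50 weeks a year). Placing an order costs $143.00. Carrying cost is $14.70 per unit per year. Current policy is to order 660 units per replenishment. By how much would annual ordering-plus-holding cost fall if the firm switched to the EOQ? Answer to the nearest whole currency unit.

Extra cost ≈ $1,484 per year

Annual demand D = 1,080 × 50 = 54,000.
EOQ = √(2DS/H) = √(2 × 54,000 × 143 / 14.7) ≈ 1024.99.
Cost at Q* = (D/Q*)S + (Q*/2)H = √(2DSH) ≈ $15,067.41.
Cost at Q = 660: (54,000/660)×143 + (660/2)×14.7 = $11,700.00 + $4,851.00 = $16,551.00.
Excess = $16,551.00 − $15,067.41 = $1,483.59.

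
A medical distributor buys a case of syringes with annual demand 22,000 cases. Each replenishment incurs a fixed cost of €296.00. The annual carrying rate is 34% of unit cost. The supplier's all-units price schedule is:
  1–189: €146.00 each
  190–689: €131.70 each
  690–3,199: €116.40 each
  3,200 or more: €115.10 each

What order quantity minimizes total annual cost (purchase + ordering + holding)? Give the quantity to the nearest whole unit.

Q* ≈ 690 cases

Holding cost per unit per year at price C is H = 0.34·C.
Candidates are each tier's EOQ (if it falls in that tier) and each price-break quantity.
Tier 1 (€146.00): EOQ = 512.2 exceeds tier's upper bound 189, so this tier is dominated.
EOQ at €131.70 = 539.3 (feasible in tier 2): TC = 22,000×€131.70 + (22,000/539.3)×296 + (539.3/2)×0.34×€131.70 = €2,921,549.30.
EOQ at €116.40 = 573.7 < 690, so use break Q=690: TC = 22,000×€116.40 + (22,000/690.0)×296 + (690.0/2)×0.34×€116.40 = €2,583,891.40.
EOQ at €115.10 = 576.9 < 3200, so use break Q=3200: TC = 22,000×€115.10 + (22,000/3200.0)×296 + (3200.0/2)×0.34×€115.10 = €2,596,849.40.
Lowest total cost is €2,583,891.40 at Q = 690.0.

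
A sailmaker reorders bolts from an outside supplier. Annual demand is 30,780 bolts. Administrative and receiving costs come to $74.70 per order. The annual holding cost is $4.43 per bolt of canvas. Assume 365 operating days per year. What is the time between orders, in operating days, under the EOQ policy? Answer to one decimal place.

T ≈ 12.1 days

Q* = √(2DS/H) = √(2 × 30,780 × 74.7 / 4.43) ≈ 1018.84.
Cycle time = Q*/D × 365 = 1018.84 / 30,780 × 365 ≈ 12.082 days.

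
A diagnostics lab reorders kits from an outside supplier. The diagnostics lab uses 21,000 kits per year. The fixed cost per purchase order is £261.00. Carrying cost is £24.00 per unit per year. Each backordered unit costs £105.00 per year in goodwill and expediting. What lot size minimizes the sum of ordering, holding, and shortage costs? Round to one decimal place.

Q* ≈ 749.1 kits

With planned backorders, Q* = √(2DS/H) · √((H+B)/B).
√(2DS/H) = √(2 × 21,000 × 261 / 24) = 675.833.
√((H+B)/B) = √((24+105)/105) = 1.1084.
Q* ≈ 749.099.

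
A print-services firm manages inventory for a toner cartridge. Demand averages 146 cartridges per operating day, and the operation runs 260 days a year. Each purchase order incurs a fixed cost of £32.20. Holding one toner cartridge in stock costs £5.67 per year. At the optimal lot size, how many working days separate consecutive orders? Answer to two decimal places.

Annual demand D = 146 × 260 = 37,960.
The optimal lot size = √(2DS/H) = √(2 × 37,960 × 32.2 / 5.67) ≈ 656.62.
Cycle time = Q*/D × 260 = 656.62 / 37,960 × 260 ≈ 4.497 days.

T ≈ 4.50 days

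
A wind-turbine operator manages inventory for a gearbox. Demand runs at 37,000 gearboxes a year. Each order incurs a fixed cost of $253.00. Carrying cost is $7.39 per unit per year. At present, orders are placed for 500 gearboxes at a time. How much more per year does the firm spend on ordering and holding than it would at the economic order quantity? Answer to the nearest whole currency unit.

Extra cost ≈ $8,807 per year

EOQ = √(2DS/H) = √(2 × 37,000 × 253 / 7.39) ≈ 1591.67.
Cost at Q* = (D/Q*)S + (Q*/2)H = √(2DSH) ≈ $11,762.46.
Cost at Q = 500: (37,000/500)×253 + (500/2)×7.39 = $18,722.00 + $1,847.50 = $20,569.50.
Excess = $20,569.50 − $11,762.46 = $8,807.04.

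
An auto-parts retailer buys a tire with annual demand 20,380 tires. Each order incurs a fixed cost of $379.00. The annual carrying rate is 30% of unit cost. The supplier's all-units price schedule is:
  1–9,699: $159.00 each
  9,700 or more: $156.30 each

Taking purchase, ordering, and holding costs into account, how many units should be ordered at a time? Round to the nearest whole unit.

Q* ≈ 569 tires

Holding cost per unit per year at price C is H = 0.30·C.
Evaluate total cost at each tier's feasible EOQ or, if the EOQ is below the tier, at the tier's minimum quantity.
EOQ at $159.00 = 569.1 (feasible in tier 1): TC = 20,380×$159.00 + (20,380/569.1)×379 + (569.1/2)×0.30×$159.00 = $3,267,565.38.
EOQ at $156.30 = 574.0 < 9700, so use break Q=9700: TC = 20,380×$156.30 + (20,380/9700.0)×379 + (9700.0/2)×0.30×$156.30 = $3,413,606.79.
Lowest total cost is $3,267,565.38 at Q = 569.1.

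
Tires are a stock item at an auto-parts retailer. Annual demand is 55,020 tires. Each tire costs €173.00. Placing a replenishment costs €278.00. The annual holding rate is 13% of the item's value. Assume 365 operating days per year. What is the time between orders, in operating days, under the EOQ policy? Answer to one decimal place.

Holding cost H = 0.13 × €173.00 = €22.4900 per unit per year.
EOQ = √(2DS/H) = √(2 × 55,020 × 278 / 22.49) ≈ 1166.28.
Cycle time = Q*/D × 365 = 1166.28 / 55,020 × 365 ≈ 7.737 days.

T ≈ 7.7 days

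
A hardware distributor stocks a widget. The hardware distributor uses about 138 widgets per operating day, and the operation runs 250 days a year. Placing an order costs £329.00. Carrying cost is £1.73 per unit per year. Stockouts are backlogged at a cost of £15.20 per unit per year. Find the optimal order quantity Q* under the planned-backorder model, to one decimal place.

Annual demand D = 138 × 250 = 34,500.
With planned backorders, Q* = √(2DS/H) · √((H+B)/B).
√(2DS/H) = √(2 × 34,500 × 329 / 1.73) = 3622.425.
√((H+B)/B) = √((1.73+15.2)/15.2) = 1.0554.
Q* ≈ 3823.016.

Q* ≈ 3,823.0 widgets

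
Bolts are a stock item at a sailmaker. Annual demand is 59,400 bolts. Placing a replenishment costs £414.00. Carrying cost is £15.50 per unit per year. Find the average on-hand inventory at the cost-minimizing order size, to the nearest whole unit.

The optimal lot size = √(2DS/H) = √(2 × 59,400 × 414 / 15.5) ≈ 1781.32.
Average inventory = Q*/2 ≈ 1781.32 / 2 = 890.661.

Average inventory ≈ 891 bolts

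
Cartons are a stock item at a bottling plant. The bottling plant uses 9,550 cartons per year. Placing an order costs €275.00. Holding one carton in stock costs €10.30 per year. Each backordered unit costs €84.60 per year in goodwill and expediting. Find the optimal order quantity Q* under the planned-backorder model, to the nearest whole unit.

With planned backorders, Q* = √(2DS/H) · √((H+B)/B).
√(2DS/H) = √(2 × 9,550 × 275 / 10.3) = 714.109.
√((H+B)/B) = √((10.3+84.6)/84.6) = 1.0591.
Q* ≈ 756.332.

Q* ≈ 756 cartons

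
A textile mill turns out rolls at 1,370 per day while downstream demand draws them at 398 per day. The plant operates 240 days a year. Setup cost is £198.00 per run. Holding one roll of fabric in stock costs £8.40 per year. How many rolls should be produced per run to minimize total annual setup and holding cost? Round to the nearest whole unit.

Annual demand D = 398 × 240 = 95,520.
Production build-up factor (1 − d/p) = 1 − 398/1,370 = 0.7095.
Q* = √(2DS / (H(1 − d/p))) = √(2 × 95,520 × 198 / (8.4 × 0.7095)).
= √(37,825,920 / 5.9597) ≈ 2519.314.

Q* ≈ 2,519 rolls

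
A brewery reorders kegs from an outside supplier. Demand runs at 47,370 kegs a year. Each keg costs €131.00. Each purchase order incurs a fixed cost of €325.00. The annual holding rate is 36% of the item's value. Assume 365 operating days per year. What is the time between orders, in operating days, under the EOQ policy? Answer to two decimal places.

T ≈ 6.23 days

Holding cost H = 0.36 × €131.00 = €47.1600 per unit per year.
Q* = √(2DS/H) = √(2 × 47,370 × 325 / 47.16) ≈ 808.02.
Cycle time = Q*/D × 365 = 808.02 / 47,370 × 365 ≈ 6.226 days.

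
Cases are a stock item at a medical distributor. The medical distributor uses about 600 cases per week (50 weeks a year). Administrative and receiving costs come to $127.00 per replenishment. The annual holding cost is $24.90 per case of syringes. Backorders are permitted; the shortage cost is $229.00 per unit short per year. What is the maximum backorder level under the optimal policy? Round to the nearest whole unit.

S* ≈ 57 cases

Annual demand D = 600 × 50 = 30,000.
With planned backorders, Q* = √(2DS/H) · √((H+B)/B).
√(2DS/H) = √(2 × 30,000 × 127 / 24.9) = 553.194.
√((H+B)/B) = √((24.9+229)/229) = 1.0530.
Q* ≈ 582.494.
S* = Q* · H/(H+B) = 582.494 × 24.9/253.9 ≈ 57.125.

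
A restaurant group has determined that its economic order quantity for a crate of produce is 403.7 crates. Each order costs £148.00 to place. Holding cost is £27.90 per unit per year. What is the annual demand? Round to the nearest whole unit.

The basic EOQ model gives Q* = √(2DS/H); rearrange for the unknown.
From Q* = √(2DS/H): D = Q*²H / (2S) = 403.7² × 27.9 / (2 × 148) = 15361.371.

D ≈ 15,361 crates per year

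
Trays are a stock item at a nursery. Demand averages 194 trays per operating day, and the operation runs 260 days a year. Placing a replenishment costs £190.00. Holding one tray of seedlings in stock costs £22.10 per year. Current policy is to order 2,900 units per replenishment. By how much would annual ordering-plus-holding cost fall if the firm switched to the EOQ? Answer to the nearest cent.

Extra cost ≈ £14,768.26 per year

Annual demand D = 194 × 260 = 50,440.
EOQ = √(2DS/H) = √(2 × 50,440 × 190 / 22.1) ≈ 931.29.
Cost at Q* = (D/Q*)S + (Q*/2)H = √(2DSH) ≈ £20,581.43.
Cost at Q = 2,900: (50,440/2,900)×190 + (2,900/2)×22.1 = £3,304.69 + £32,045.00 = £35,349.69.
Excess = £35,349.69 − £20,581.43 = £14,768.26.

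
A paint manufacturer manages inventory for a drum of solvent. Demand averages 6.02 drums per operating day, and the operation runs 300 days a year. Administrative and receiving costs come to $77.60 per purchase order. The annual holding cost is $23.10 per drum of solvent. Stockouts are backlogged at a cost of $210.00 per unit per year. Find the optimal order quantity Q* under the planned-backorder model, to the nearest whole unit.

Annual demand D = 6.02 × 300 = 1,806.
With planned backorders, Q* = √(2DS/H) · √((H+B)/B).
√(2DS/H) = √(2 × 1,806 × 77.6 / 23.1) = 110.154.
√((H+B)/B) = √((23.1+210)/210) = 1.0536.
Q* ≈ 116.054.

Q* ≈ 116 drums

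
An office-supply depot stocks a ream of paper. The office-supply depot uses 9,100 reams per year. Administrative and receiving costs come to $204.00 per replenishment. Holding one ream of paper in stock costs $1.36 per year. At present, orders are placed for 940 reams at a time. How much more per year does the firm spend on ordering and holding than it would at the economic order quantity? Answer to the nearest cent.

Extra cost ≈ $367.00 per year

EOQ = √(2DS/H) = √(2 × 9,100 × 204 / 1.36) ≈ 1652.27.
Cost at Q* = (D/Q*)S + (Q*/2)H = √(2DSH) ≈ $2,247.09.
Cost at Q = 940: (9,100/940)×204 + (940/2)×1.36 = $1,974.89 + $639.20 = $2,614.09.
Excess = $2,614.09 − $2,247.09 = $367.00.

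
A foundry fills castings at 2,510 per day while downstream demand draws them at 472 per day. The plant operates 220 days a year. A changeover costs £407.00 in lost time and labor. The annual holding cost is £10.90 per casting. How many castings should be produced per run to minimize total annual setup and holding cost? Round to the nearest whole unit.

Q* ≈ 3,090 castings

Annual demand D = 472 × 220 = 103,840.
Production build-up factor (1 − d/p) = 1 − 472/2,510 = 0.8120.
Q* = √(2DS / (H(1 − d/p))) = √(2 × 103,840 × 407 / (10.9 × 0.8120)).
= √(84,525,760 / 8.8503) ≈ 3090.410.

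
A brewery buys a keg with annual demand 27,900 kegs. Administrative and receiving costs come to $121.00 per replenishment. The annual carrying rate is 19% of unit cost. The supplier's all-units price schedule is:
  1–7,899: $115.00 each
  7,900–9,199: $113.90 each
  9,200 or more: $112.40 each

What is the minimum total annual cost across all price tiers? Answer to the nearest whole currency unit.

Holding cost per unit per year at price C is H = 0.19·C.
For each price level, check whether its EOQ is feasible; otherwise the best quantity at that price is the breakpoint.
EOQ at $115.00 = 555.9 (feasible in tier 1): TC = 27,900×$115.00 + (27,900/555.9)×121 + (555.9/2)×0.19×$115.00 = $3,220,646.06.
EOQ at $113.90 = 558.6 < 7900, so use break Q=7900: TC = 27,900×$113.90 + (27,900/7900.0)×121 + (7900.0/2)×0.19×$113.90 = $3,263,719.28.
EOQ at $112.40 = 562.3 < 9200, so use break Q=9200: TC = 27,900×$112.40 + (27,900/9200.0)×121 + (9200.0/2)×0.19×$112.40 = $3,234,564.55.
Lowest total cost among the candidates is at Q = 555.9.

TC* ≈ $3,220,646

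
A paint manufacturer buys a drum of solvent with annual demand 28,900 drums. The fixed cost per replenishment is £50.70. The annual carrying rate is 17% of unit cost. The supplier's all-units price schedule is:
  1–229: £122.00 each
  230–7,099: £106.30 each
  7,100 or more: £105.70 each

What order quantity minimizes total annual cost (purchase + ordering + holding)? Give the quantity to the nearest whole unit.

Holding cost per unit per year at price C is H = 0.17·C.
Candidates are each tier's EOQ (if it falls in that tier) and each price-break quantity.
Tier 1 (£122.00): EOQ = 375.9 exceeds tier's upper bound 229, so this tier is dominated.
EOQ at £106.30 = 402.7 (feasible in tier 2): TC = 28,900×£106.30 + (28,900/402.7)×50.7 + (402.7/2)×0.17×£106.30 = £3,079,347.11.
EOQ at £105.70 = 403.8 < 7100, so use break Q=7100: TC = 28,900×£105.70 + (28,900/7100.0)×50.7 + (7100.0/2)×0.17×£105.70 = £3,118,726.32.
Lowest total cost is £3,079,347.11 at Q = 402.7.

Q* ≈ 403 drums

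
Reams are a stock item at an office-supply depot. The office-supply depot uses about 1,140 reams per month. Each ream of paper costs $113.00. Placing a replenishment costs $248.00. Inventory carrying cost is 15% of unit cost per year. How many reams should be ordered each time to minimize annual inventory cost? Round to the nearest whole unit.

Annual demand D = 1,140 × 12 = 13,680.
Holding cost H = 0.15 × $113.00 = $16.9500 per unit per year.
EOQ = √(2DS / H) = √(2 × 13,680 × 248 / 16.95).
= √(6,785,280 / 16.95) = √400,311.5044 ≈ 632.702.

Q* ≈ 633 reams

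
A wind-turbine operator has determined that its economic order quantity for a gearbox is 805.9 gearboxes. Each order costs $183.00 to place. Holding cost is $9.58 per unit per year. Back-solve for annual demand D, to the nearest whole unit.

The basic EOQ model gives Q* = √(2DS/H); rearrange for the unknown.
From Q* = √(2DS/H): D = Q*²H / (2S) = 805.9² × 9.58 / (2 × 183) = 16999.914.

D ≈ 17,000 gearboxes per year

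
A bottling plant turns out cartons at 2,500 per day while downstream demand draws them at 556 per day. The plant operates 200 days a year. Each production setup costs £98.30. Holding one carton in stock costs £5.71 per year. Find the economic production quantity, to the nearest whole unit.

Q* ≈ 2,219 cartons

Annual demand D = 556 × 200 = 111,200.
Production build-up factor (1 − d/p) = 1 − 556/2,500 = 0.7776.
Q* = √(2DS / (H(1 − d/p))) = √(2 × 111,200 × 98.3 / (5.71 × 0.7776)).
= √(21,861,920 / 4.4401) ≈ 2218.952.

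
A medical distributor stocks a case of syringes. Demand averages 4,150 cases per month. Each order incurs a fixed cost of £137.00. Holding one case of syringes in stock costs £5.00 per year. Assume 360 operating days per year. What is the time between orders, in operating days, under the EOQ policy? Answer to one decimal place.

Annual demand D = 4,150 × 12 = 49,800.
Q* = √(2DS/H) = √(2 × 49,800 × 137 / 5) ≈ 1651.98.
Cycle time = Q*/D × 360 = 1651.98 / 49,800 × 360 ≈ 11.942 days.

T ≈ 11.9 days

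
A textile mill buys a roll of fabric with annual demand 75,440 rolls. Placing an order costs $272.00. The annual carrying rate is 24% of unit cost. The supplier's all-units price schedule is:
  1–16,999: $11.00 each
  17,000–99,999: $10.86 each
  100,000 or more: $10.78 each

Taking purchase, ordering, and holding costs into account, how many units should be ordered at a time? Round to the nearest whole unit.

Holding cost per unit per year at price C is H = 0.24·C.
Candidates are each tier's EOQ (if it falls in that tier) and each price-break quantity.
EOQ at $11.00 = 3942.7 (feasible in tier 1): TC = 75,440×$11.00 + (75,440/3942.7)×272 + (3942.7/2)×0.24×$11.00 = $840,248.84.
EOQ at $10.86 = 3968.1 < 17000, so use break Q=17000: TC = 75,440×$10.86 + (75,440/17000.0)×272 + (17000.0/2)×0.24×$10.86 = $842,639.84.
EOQ at $10.78 = 3982.8 < 100000, so use break Q=100000: TC = 75,440×$10.78 + (75,440/100000.0)×272 + (100000.0/2)×0.24×$10.78 = $942,808.40.
Lowest total cost is $840,248.84 at Q = 3942.7.

Q* ≈ 3,943 rolls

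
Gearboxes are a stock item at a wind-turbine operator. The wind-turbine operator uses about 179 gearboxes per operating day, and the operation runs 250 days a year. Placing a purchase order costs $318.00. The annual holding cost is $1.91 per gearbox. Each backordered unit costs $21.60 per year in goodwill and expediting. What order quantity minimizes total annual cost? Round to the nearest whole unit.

Q* ≈ 4,027 gearboxes

Annual demand D = 179 × 250 = 44,750.
With planned backorders, Q* = √(2DS/H) · √((H+B)/B).
√(2DS/H) = √(2 × 44,750 × 318 / 1.91) = 3860.187.
√((H+B)/B) = √((1.91+21.6)/21.6) = 1.0433.
Q* ≈ 4027.243.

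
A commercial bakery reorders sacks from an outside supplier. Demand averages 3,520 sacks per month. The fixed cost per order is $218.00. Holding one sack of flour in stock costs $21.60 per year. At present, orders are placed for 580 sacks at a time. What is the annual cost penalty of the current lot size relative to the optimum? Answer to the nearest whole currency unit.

Annual demand D = 3,520 × 12 = 42,240.
EOQ = √(2DS/H) = √(2 × 42,240 × 218 / 21.6) ≈ 923.38.
Cost at Q* = (D/Q*)S + (Q*/2)H = √(2DSH) ≈ $19,944.91.
Cost at Q = 580: (42,240/580)×218 + (580/2)×21.6 = $15,876.41 + $6,264.00 = $22,140.41.
Excess = $22,140.41 − $19,944.91 = $2,195.50.

Extra cost ≈ $2,196 per year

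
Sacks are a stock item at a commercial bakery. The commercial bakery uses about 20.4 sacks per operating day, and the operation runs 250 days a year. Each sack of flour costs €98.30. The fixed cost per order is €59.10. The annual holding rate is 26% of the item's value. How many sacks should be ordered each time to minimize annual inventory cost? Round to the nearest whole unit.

Annual demand D = 20.4 × 250 = 5,100.
Holding cost H = 0.26 × €98.30 = €25.5580 per unit per year.
EOQ = √(2DS / H) = √(2 × 5,100 × 59.1 / 25.558).
= √(602,820 / 25.558) = √23,586.3526 ≈ 153.578.

Q* ≈ 154 sacks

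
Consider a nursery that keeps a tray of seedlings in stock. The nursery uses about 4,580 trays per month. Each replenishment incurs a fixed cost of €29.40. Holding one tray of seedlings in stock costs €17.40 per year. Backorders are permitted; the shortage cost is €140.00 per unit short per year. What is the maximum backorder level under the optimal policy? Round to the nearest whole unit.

Annual demand D = 4,580 × 12 = 54,960.
With planned backorders, Q* = √(2DS/H) · √((H+B)/B).
√(2DS/H) = √(2 × 54,960 × 29.4 / 17.4) = 430.960.
√((H+B)/B) = √((17.4+140)/140) = 1.0603.
Q* ≈ 456.957.
S* = Q* · H/(H+B) = 456.957 × 17.4/157.4 ≈ 50.515.

S* ≈ 51 trays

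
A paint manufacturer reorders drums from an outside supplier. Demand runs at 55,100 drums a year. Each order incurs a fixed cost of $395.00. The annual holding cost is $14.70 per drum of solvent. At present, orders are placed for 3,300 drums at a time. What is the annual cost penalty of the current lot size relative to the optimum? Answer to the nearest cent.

EOQ = √(2DS/H) = √(2 × 55,100 × 395 / 14.7) ≈ 1720.80.
Cost at Q* = (D/Q*)S + (Q*/2)H = √(2DSH) ≈ $25,295.78.
Cost at Q = 3,300: (55,100/3,300)×395 + (3,300/2)×14.7 = $6,595.30 + $24,255.00 = $30,850.30.
Excess = $30,850.30 − $25,295.78 = $5,554.53.

Extra cost ≈ $5,554.53 per year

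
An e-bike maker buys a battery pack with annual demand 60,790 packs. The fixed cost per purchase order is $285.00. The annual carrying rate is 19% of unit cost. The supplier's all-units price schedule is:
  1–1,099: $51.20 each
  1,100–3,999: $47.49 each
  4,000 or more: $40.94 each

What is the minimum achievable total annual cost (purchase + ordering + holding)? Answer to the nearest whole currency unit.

TC* ≈ $2,508,631

Holding cost per unit per year at price C is H = 0.19·C.
For each price level, check whether its EOQ is feasible; otherwise the best quantity at that price is the breakpoint.
Tier 1 ($51.20): EOQ = 1887.3 exceeds tier's upper bound 1099, so this tier is dominated.
EOQ at $47.49 = 1959.6 (feasible in tier 2): TC = 60,790×$47.49 + (60,790/1959.6)×285 + (1959.6/2)×0.19×$47.49 = $2,904,599.10.
EOQ at $40.94 = 2110.6 < 4000, so use break Q=4000: TC = 60,790×$40.94 + (60,790/4000.0)×285 + (4000.0/2)×0.19×$40.94 = $2,508,631.09.
Lowest total cost among the candidates is at Q = 4000.0.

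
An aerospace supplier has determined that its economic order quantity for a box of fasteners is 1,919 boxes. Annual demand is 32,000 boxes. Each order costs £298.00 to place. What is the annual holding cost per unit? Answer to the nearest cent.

H ≈ £5.18

Squaring Q* = √(2DS/H) gives Q*² = 2DS/H.
From Q* = √(2DS/H): H = 2DS / Q*² = 2 × 32,000 × 298 / 1,919² = 5.1790.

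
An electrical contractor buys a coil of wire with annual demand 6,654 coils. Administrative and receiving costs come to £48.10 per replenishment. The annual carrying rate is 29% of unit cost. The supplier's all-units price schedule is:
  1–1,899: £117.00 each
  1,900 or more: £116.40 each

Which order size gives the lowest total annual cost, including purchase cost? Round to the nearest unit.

Q* ≈ 137 coils

Holding cost per unit per year at price C is H = 0.29·C.
Candidates are each tier's EOQ (if it falls in that tier) and each price-break quantity.
EOQ at £117.00 = 137.4 (feasible in tier 1): TC = 6,654×£117.00 + (6,654/137.4)×48.1 + (137.4/2)×0.29×£117.00 = £783,178.38.
EOQ at £116.40 = 137.7 < 1900, so use break Q=1900: TC = 6,654×£116.40 + (6,654/1900.0)×48.1 + (1900.0/2)×0.29×£116.40 = £806,762.25.
Lowest total cost is £783,178.38 at Q = 137.4.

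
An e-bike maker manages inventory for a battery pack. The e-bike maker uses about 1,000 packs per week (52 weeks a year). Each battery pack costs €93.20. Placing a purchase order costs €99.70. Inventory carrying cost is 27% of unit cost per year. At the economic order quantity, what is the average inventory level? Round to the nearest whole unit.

Annual demand D = 1,000 × 52 = 52,000.
Holding cost H = 0.27 × €93.20 = €25.1640 per unit per year.
EOQ = √(2DS/H) = √(2 × 52,000 × 99.7 / 25.164) ≈ 641.91.
Average inventory = Q*/2 ≈ 641.91 / 2 = 320.955.

Average inventory ≈ 321 packs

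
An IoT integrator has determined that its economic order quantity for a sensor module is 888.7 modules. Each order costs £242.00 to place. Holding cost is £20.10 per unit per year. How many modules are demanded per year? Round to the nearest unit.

Invert the EOQ relation Q*² = 2DS/H.
From Q* = √(2DS/H): D = Q*²H / (2S) = 888.7² × 20.1 / (2 × 242) = 32799.034.

D ≈ 32,799 modules per year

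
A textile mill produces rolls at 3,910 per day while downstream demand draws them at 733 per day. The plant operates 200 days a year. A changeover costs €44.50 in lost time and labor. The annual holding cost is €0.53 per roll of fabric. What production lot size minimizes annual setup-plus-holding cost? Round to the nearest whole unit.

Annual demand D = 733 × 200 = 146,600.
Production build-up factor (1 − d/p) = 1 − 733/3,910 = 0.8125.
Q* = √(2DS / (H(1 − d/p))) = √(2 × 146,600 × 44.5 / (0.53 × 0.8125)).
= √(13,047,400 / 0.4306) ≈ 5504.322.

Q* ≈ 5,504 rolls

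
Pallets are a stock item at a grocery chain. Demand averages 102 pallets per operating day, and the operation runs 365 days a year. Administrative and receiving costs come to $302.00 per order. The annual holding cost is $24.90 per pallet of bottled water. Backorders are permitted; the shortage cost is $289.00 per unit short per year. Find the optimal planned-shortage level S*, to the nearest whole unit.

S* ≈ 79 pallets

Annual demand D = 102 × 365 = 37,230.
With planned backorders, Q* = √(2DS/H) · √((H+B)/B).
√(2DS/H) = √(2 × 37,230 × 302 / 24.9) = 950.310.
√((H+B)/B) = √((24.9+289)/289) = 1.0422.
Q* ≈ 990.403.
S* = Q* · H/(H+B) = 990.403 × 24.9/313.9 ≈ 78.563.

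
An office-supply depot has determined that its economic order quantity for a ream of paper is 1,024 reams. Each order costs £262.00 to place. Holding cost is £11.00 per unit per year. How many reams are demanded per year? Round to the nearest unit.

Squaring Q* = √(2DS/H) gives Q*² = 2DS/H.
From Q* = √(2DS/H): D = Q*²H / (2S) = 1,024² × 11 / (2 × 262) = 22012.092.

D ≈ 22,012 reams per year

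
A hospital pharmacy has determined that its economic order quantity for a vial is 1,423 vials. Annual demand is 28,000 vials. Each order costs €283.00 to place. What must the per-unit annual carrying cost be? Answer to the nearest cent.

The basic EOQ model gives Q* = √(2DS/H); rearrange for the unknown.
From Q* = √(2DS/H): H = 2DS / Q*² = 2 × 28,000 × 283 / 1,423² = 7.8264.

H ≈ €7.83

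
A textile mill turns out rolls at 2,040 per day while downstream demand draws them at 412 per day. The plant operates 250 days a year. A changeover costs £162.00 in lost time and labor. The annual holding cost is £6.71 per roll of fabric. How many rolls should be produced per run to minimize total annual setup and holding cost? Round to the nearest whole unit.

Q* ≈ 2,496 rolls

Annual demand D = 412 × 250 = 103,000.
Production build-up factor (1 − d/p) = 1 − 412/2,040 = 0.7980.
Q* = √(2DS / (H(1 − d/p))) = √(2 × 103,000 × 162 / (6.71 × 0.7980)).
= √(33,372,000 / 5.3548) ≈ 2496.421.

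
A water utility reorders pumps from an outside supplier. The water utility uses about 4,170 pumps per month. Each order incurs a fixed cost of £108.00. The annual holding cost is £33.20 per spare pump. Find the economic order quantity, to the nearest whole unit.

Annual demand D = 4,170 × 12 = 50,040.
EOQ = √(2DS / H) = √(2 × 50,040 × 108 / 33.2).
= √(10,808,640 / 33.2) = √325,561.4458 ≈ 570.580.

Q* ≈ 571 pumps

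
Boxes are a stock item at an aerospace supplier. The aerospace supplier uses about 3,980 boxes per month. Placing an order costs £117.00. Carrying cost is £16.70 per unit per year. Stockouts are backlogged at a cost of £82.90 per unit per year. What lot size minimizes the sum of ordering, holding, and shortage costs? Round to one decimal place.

Annual demand D = 3,980 × 12 = 47,760.
With planned backorders, Q* = √(2DS/H) · √((H+B)/B).
√(2DS/H) = √(2 × 47,760 × 117 / 16.7) = 818.054.
√((H+B)/B) = √((16.7+82.9)/82.9) = 1.0961.
Q* ≈ 896.673.

Q* ≈ 896.7 boxes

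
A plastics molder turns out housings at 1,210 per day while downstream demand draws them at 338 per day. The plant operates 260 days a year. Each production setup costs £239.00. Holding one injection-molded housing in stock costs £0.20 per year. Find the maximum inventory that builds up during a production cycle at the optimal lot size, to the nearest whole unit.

I_max ≈ 12,303 housings

Annual demand D = 338 × 260 = 87,880.
Production build-up factor (1 − d/p) = 1 − 338/1,210 = 0.7207.
Q* = √(2DS / (H(1 − d/p))) = √(2 × 87,880 × 239 / (0.2 × 0.7207)).
= √(42,006,640 / 0.1441) ≈ 17071.765.
Maximum inventory = Q*(1 − d/p) = 17071.765 × 0.7207 ≈ 12302.958.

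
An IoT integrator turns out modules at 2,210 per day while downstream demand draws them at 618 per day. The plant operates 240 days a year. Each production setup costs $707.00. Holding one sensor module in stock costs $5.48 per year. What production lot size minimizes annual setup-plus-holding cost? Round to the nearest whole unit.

Q* ≈ 7,289 modules

Annual demand D = 618 × 240 = 148,320.
Production build-up factor (1 − d/p) = 1 − 618/2,210 = 0.7204.
Q* = √(2DS / (H(1 − d/p))) = √(2 × 148,320 × 707 / (5.48 × 0.7204)).
= √(209,724,480 / 3.9476) ≈ 7288.848.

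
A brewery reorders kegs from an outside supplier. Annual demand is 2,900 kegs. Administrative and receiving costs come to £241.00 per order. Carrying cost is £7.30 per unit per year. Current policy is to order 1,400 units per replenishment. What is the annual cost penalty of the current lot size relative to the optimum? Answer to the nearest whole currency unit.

EOQ = √(2DS/H) = √(2 × 2,900 × 241 / 7.3) ≈ 437.58.
Cost at Q* = (D/Q*)S + (Q*/2)H = √(2DSH) ≈ £3,194.36.
Cost at Q = 1,400: (2,900/1,400)×241 + (1,400/2)×7.3 = £499.21 + £5,110.00 = £5,609.21.
Excess = £5,609.21 − £3,194.36 = £2,414.85.

Extra cost ≈ £2,415 per year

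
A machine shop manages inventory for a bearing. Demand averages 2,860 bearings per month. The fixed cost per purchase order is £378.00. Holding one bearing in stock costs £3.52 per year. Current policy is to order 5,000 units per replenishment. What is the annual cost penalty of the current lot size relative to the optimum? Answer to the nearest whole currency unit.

Extra cost ≈ £1,838 per year

Annual demand D = 2,860 × 12 = 34,320.
EOQ = √(2DS/H) = √(2 × 34,320 × 378 / 3.52) ≈ 2714.96.
Cost at Q* = (D/Q*)S + (Q*/2)H = √(2DSH) ≈ £9,556.65.
Cost at Q = 5,000: (34,320/5,000)×378 + (5,000/2)×3.52 = £2,594.59 + £8,800.00 = £11,394.59.
Excess = £11,394.59 − £9,556.65 = £1,837.94.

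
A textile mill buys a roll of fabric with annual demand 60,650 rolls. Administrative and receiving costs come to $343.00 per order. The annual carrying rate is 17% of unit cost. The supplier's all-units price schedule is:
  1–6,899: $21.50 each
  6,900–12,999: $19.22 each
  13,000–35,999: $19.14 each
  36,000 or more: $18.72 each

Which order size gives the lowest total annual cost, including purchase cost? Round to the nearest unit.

Q* ≈ 6,900 rolls

Holding cost per unit per year at price C is H = 0.17·C.
For each price level, check whether its EOQ is feasible; otherwise the best quantity at that price is the breakpoint.
EOQ at $21.50 = 3373.9 (feasible in tier 1): TC = 60,650×$21.50 + (60,650/3373.9)×343 + (3373.9/2)×0.17×$21.50 = $1,316,306.65.
EOQ at $19.22 = 3568.4 < 6900, so use break Q=6900: TC = 60,650×$19.22 + (60,650/6900.0)×343 + (6900.0/2)×0.17×$19.22 = $1,179,980.45.
EOQ at $19.14 = 3575.9 < 13000, so use break Q=13000: TC = 60,650×$19.14 + (60,650/13000.0)×343 + (13000.0/2)×0.17×$19.14 = $1,183,590.93.
EOQ at $18.72 = 3615.8 < 36000, so use break Q=36000: TC = 60,650×$18.72 + (60,650/36000.0)×343 + (36000.0/2)×0.17×$18.72 = $1,193,229.06.
Lowest total cost is $1,179,980.45 at Q = 6900.0.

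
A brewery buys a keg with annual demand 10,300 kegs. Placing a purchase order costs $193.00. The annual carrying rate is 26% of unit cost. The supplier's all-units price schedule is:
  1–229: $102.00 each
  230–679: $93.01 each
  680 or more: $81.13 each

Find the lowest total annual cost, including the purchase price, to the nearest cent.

TC* ≈ $845,734.27

Holding cost per unit per year at price C is H = 0.26·C.
Candidates are each tier's EOQ (if it falls in that tier) and each price-break quantity.
Tier 1 ($102.00): EOQ = 387.2 exceeds tier's upper bound 229, so this tier is dominated.
EOQ at $93.01 = 405.5 (feasible in tier 2): TC = 10,300×$93.01 + (10,300/405.5)×193 + (405.5/2)×0.26×$93.01 = $967,808.36.
EOQ at $81.13 = 434.1 < 680, so use break Q=680: TC = 10,300×$81.13 + (10,300/680.0)×193 + (680.0/2)×0.26×$81.13 = $845,734.27.
Lowest total cost among the candidates is at Q = 680.0.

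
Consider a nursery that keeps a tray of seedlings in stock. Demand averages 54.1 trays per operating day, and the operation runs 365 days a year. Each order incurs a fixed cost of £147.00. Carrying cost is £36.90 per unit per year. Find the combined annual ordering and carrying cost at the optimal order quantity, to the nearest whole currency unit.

TC* ≈ £14,636

Annual demand D = 54.1 × 365 = 19,746.5.
The optimal lot size = √(2DS/H) = √(2 × 19,746.5 × 147 / 36.9) ≈ 396.65.
At Q*, ordering cost (D/Q*)S equals holding cost (Q*/2)H, each = √(DSH/2).
Minimum total = √(2DSH) = √(2 × 19,746.5 × 147 × 36.9) ≈ 14636.321.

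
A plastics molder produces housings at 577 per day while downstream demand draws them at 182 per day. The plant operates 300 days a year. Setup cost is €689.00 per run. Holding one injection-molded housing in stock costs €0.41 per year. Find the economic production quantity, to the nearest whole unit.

Annual demand D = 182 × 300 = 54,600.
Production build-up factor (1 − d/p) = 1 − 182/577 = 0.6846.
Q* = √(2DS / (H(1 − d/p))) = √(2 × 54,600 × 689 / (0.41 × 0.6846)).
= √(75,238,800 / 0.2807) ≈ 16372.627.

Q* ≈ 16,373 housings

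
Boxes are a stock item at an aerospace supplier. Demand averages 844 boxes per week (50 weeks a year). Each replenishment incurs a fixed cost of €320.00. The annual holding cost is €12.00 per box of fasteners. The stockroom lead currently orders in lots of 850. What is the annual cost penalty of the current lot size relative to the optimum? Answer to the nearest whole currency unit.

Extra cost ≈ €2,984 per year

Annual demand D = 844 × 50 = 42,200.
EOQ = √(2DS/H) = √(2 × 42,200 × 320 / 12) ≈ 1500.22.
Cost at Q* = (D/Q*)S + (Q*/2)H = √(2DSH) ≈ €18,002.67.
Cost at Q = 850: (42,200/850)×320 + (850/2)×12 = €15,887.06 + €5,100.00 = €20,987.06.
Excess = €20,987.06 − €18,002.67 = €2,984.39.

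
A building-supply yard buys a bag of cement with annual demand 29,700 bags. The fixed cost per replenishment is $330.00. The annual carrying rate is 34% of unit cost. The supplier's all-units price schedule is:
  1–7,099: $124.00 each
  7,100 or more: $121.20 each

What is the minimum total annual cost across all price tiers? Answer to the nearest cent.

Holding cost per unit per year at price C is H = 0.34·C.
For each price level, check whether its EOQ is feasible; otherwise the best quantity at that price is the breakpoint.
EOQ at $124.00 = 681.9 (feasible in tier 1): TC = 29,700×$124.00 + (29,700/681.9)×330 + (681.9/2)×0.34×$124.00 = $3,711,547.53.
EOQ at $121.20 = 689.7 < 7100, so use break Q=7100: TC = 29,700×$121.20 + (29,700/7100.0)×330 + (7100.0/2)×0.34×$121.20 = $3,747,308.82.
Lowest total cost among the candidates is at Q = 681.9.

TC* ≈ $3,711,547.53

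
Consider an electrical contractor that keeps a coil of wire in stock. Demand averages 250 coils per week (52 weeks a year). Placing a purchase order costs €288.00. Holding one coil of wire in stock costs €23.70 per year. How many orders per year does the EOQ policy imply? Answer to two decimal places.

Annual demand D = 250 × 52 = 13,000.
Q* = √(2DS/H) = √(2 × 13,000 × 288 / 23.7) ≈ 562.09.
Orders per year = D / Q* = 13,000 / 562.09 ≈ 23.128.

N ≈ 23.13 orders per year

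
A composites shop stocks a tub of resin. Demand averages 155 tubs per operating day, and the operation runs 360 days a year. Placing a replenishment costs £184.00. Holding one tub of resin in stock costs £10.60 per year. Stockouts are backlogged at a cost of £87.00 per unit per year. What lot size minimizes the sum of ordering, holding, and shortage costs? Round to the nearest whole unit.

Annual demand D = 155 × 360 = 55,800.
With planned backorders, Q* = √(2DS/H) · √((H+B)/B).
√(2DS/H) = √(2 × 55,800 × 184 / 10.6) = 1391.836.
√((H+B)/B) = √((10.6+87)/87) = 1.0592.
Q* ≈ 1474.190.

Q* ≈ 1,474 tubs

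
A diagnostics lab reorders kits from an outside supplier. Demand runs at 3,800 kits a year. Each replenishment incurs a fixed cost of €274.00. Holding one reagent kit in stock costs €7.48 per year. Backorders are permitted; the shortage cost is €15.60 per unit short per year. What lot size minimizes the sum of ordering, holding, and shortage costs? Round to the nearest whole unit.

With planned backorders, Q* = √(2DS/H) · √((H+B)/B).
√(2DS/H) = √(2 × 3,800 × 274 / 7.48) = 527.632.
√((H+B)/B) = √((7.48+15.6)/15.6) = 1.2163.
Q* ≈ 641.781.

Q* ≈ 642 kits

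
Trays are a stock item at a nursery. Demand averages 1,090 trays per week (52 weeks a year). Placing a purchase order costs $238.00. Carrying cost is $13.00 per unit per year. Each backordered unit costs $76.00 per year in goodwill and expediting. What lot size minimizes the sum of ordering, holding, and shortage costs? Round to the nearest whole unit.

Q* ≈ 1,559 trays

Annual demand D = 1,090 × 52 = 56,680.
With planned backorders, Q* = √(2DS/H) · √((H+B)/B).
√(2DS/H) = √(2 × 56,680 × 238 / 13) = 1440.611.
√((H+B)/B) = √((13+76)/76) = 1.0822.
Q* ≈ 1558.960.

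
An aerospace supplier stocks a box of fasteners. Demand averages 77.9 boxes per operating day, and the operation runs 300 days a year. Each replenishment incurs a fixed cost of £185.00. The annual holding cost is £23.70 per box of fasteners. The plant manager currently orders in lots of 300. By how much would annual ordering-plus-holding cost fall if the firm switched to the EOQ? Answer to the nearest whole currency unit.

Annual demand D = 77.9 × 300 = 23,370.
EOQ = √(2DS/H) = √(2 × 23,370 × 185 / 23.7) ≈ 604.03.
Cost at Q* = (D/Q*)S + (Q*/2)H = √(2DSH) ≈ £14,315.43.
Cost at Q = 300: (23,370/300)×185 + (300/2)×23.7 = £14,411.50 + £3,555.00 = £17,966.50.
Excess = £17,966.50 − £14,315.43 = £3,651.07.

Extra cost ≈ £3,651 per year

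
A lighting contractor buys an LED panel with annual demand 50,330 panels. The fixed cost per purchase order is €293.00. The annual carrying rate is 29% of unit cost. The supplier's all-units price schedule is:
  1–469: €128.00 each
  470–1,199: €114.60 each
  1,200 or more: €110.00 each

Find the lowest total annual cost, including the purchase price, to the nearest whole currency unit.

TC* ≈ €5,567,729

Holding cost per unit per year at price C is H = 0.29·C.
Evaluate total cost at each tier's feasible EOQ or, if the EOQ is below the tier, at the tier's minimum quantity.
Tier 1 (€128.00): EOQ = 891.4 exceeds tier's upper bound 469, so this tier is dominated.
EOQ at €114.60 = 942.0 (feasible in tier 2): TC = 50,330×€114.60 + (50,330/942.0)×293 + (942.0/2)×0.29×€114.60 = €5,799,125.87.
EOQ at €110.00 = 961.5 < 1200, so use break Q=1200: TC = 50,330×€110.00 + (50,330/1200.0)×293 + (1200.0/2)×0.29×€110.00 = €5,567,728.91.
Lowest total cost among the candidates is at Q = 1200.0.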